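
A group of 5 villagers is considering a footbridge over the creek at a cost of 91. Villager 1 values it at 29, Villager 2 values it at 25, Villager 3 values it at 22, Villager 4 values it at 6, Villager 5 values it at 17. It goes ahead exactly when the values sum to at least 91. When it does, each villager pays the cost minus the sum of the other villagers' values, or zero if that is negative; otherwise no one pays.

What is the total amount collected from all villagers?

61

Total value 99 ≥ cost 91, so it is built.
Villager 1: others sum to 70; max(0, 91 - 70) = 21.
Villager 2: others sum to 74; max(0, 91 - 74) = 17.
Villager 3: others sum to 77; max(0, 91 - 77) = 14.
Villager 4: others sum to 93; max(0, 91 - 93) = 0.
Villager 5: others sum to 82; max(0, 91 - 82) = 9.
Total collected = 21 + 17 + 14 + 0 + 9 = 61.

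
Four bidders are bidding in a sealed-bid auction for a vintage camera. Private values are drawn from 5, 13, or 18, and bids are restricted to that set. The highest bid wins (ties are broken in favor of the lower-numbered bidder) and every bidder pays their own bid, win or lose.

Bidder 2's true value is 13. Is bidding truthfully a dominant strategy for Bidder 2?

Consider the case where Bidder 1 bids 5, Bidder 3 bids 5 and Bidder 4 bids 18.
Truthful bid 13: loses but pays 13, utility -13.
Bid 5 instead: loses but pays 5, utility -5.
Since -5 > -13, bidding 5 is strictly better here, so truthful bidding is not dominant.

No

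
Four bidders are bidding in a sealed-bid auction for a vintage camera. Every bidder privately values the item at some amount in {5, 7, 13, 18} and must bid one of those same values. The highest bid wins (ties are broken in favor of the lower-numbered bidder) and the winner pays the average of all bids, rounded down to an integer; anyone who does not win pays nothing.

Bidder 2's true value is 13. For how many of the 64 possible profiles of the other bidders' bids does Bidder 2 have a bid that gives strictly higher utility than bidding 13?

Others bid (5, 5, 5): truth gives 6; bid 7 gives 8 > 6. Violating.
Others bid (5, 5, 7): truth gives 6; bid 7 gives 7 > 6. Violating.
Others bid (5, 5, 18): truth gives 0; bid 18 gives 2 > 0. Violating.
Others bid (5, 7, 5): truth gives 6; bid 7 gives 7 > 6. Violating.
Others bid (5, 5, 13): truth gives 4; no alternative beats it.
Others bid (5, 7, 13): truth gives 4; no alternative beats it.
(Checking all 64 profiles: 20 have a profitable deviation, 44 do not.)

20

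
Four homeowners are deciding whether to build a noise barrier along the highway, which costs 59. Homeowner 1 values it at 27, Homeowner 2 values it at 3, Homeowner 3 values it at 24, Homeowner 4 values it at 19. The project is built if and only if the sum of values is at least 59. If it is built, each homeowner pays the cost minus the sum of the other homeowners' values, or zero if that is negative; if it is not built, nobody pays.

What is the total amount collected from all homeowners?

Total value 73 ≥ cost 59, so it is built.
Homeowner 1: others sum to 46; max(0, 59 - 46) = 13.
Homeowner 2: others sum to 70; max(0, 59 - 70) = 0.
Homeowner 3: others sum to 49; max(0, 59 - 49) = 10.
Homeowner 4: others sum to 54; max(0, 59 - 54) = 5.
Total collected = 13 + 0 + 10 + 5 = 28.

28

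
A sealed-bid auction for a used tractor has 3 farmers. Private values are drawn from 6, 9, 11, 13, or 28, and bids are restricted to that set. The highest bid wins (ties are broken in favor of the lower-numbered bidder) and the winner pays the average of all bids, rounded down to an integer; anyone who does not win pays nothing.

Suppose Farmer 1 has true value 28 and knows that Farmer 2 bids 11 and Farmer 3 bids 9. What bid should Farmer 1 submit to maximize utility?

11

Bid 6: loses, pays 0, utility 0.
Bid 9: loses, pays 0, utility 0.
Bid 11: wins, pays 10, utility 28 - 10 = 18.
Bid 13: wins, pays 11, utility 28 - 11 = 17.
Bid 28: wins, pays 16, utility 28 - 16 = 12.
The best choice is 11 with utility 18.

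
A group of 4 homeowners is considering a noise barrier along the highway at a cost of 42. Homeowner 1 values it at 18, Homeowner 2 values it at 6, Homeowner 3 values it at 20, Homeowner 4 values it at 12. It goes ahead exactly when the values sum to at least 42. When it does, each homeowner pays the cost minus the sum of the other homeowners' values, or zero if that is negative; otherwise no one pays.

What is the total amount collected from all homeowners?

10

Total value 56 ≥ cost 42, so it is built.
Homeowner 1: others sum to 38; max(0, 42 - 38) = 4.
Homeowner 2: others sum to 50; max(0, 42 - 50) = 0.
Homeowner 3: others sum to 36; max(0, 42 - 36) = 6.
Homeowner 4: others sum to 44; max(0, 42 - 44) = 0.
Total collected = 4 + 0 + 6 + 0 = 10.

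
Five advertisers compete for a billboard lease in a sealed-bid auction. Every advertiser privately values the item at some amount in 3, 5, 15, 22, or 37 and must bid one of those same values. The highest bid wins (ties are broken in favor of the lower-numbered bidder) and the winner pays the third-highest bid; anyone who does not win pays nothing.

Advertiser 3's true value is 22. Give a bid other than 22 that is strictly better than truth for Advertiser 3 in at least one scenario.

37

Suppose Advertiser 1 bids 3, Advertiser 2 bids 3, Advertiser 4 bids 3 and Advertiser 5 bids 37.
Bid 22: loses, pays 0, utility 0.
Bid 37: wins, pays 3, utility 22 - 3 = 19.
So bidding 37 beats truth here (19 > 0).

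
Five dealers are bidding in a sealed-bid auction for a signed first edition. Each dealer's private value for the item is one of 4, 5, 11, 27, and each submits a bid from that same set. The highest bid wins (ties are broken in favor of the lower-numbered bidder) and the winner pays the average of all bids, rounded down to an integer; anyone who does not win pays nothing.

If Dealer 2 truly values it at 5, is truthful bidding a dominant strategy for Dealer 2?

Check each profile of the others' bids and compare truth against every alternative bid.
Others bid (4, 4, 4, 4): truth gives 1, best alternative gives 0.
Others bid (4, 4, 4, 5): truth gives 1, best alternative gives 0.
Others bid (4, 4, 5, 4): truth gives 1, best alternative gives 0.
Others bid (4, 4, 5, 5): truth gives 1, best alternative gives 0.
Others bid (4, 5, 4, 4): truth gives 1, best alternative gives 0.
Others bid (4, 5, 4, 5): truth gives 1, best alternative gives 0.
(Remaining 250 profiles checked similarly; truth is weakly best in each.)
In every case the truthful bid is at least as good as any alternative, so it is a dominant strategy.

Yes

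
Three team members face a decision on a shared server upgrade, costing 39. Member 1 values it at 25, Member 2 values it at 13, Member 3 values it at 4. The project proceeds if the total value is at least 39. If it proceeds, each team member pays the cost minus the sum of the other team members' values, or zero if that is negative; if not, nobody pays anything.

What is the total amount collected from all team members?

Total value 42 ≥ cost 39, so it is built.
Member 1: others sum to 17; max(0, 39 - 17) = 22.
Member 2: others sum to 29; max(0, 39 - 29) = 10.
Member 3: others sum to 38; max(0, 39 - 38) = 1.
Total collected = 22 + 10 + 1 = 33.

33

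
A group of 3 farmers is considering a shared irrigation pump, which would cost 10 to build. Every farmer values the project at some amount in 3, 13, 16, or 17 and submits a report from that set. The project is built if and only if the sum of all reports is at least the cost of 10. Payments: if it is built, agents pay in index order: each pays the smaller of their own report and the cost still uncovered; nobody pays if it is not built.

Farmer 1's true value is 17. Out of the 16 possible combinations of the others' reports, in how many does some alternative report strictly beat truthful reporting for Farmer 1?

Others report (3, 13): truth gives 7; report 3 gives 14 > 7. Violating.
Others report (3, 16): truth gives 7; report 3 gives 14 > 7. Violating.
Others report (3, 17): truth gives 7; report 3 gives 14 > 7. Violating.
Others report (13, 3): truth gives 7; report 3 gives 14 > 7. Violating.
Others report (3, 3): truth gives 7; no alternative beats it.
(Checking all 16 profiles: 15 have a profitable deviation, 1 does not.)

15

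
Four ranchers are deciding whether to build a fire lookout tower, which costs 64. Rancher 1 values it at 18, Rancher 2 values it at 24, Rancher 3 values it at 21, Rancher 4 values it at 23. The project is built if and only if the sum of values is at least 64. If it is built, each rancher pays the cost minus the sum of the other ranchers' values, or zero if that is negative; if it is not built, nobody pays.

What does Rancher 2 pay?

Total value 86 ≥ cost 64, so the project is built.
The other ranchers' values sum to 62.
Cost minus that sum is 64 - 62 = 2.

2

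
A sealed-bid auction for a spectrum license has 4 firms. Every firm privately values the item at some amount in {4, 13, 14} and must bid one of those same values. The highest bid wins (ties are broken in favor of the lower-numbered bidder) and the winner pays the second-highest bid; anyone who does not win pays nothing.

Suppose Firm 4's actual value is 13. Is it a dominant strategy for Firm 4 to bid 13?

Check each profile of the others' bids and compare truth against every alternative bid.
Others bid (4, 4, 4): truth gives 9, best alternative gives 9.
Others bid (4, 4, 13): truth gives 0, best alternative gives 0.
Others bid (4, 4, 14): truth gives 0, best alternative gives 0.
Others bid (4, 13, 4): truth gives 0, best alternative gives 0.
Others bid (4, 13, 13): truth gives 0, best alternative gives 0.
Others bid (4, 13, 14): truth gives 0, best alternative gives 0.
(Remaining 21 profiles checked similarly; truth is weakly best in each.)
In every case the truthful bid is at least as good as any alternative, so it is a dominant strategy.

Yes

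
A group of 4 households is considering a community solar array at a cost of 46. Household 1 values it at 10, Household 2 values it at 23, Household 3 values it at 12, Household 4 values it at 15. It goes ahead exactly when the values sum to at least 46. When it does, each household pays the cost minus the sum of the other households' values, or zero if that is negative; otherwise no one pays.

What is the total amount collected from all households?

Total value 60 ≥ cost 46, so it is built.
Household 1: others sum to 50; max(0, 46 - 50) = 0.
Household 2: others sum to 37; max(0, 46 - 37) = 9.
Household 3: others sum to 48; max(0, 46 - 48) = 0.
Household 4: others sum to 45; max(0, 46 - 45) = 1.
Total collected = 0 + 9 + 0 + 1 = 10.

10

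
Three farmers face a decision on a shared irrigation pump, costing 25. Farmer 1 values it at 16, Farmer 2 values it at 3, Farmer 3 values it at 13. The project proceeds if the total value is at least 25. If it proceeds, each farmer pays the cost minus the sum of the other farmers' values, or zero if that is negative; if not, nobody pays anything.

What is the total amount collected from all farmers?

15

Total value 32 ≥ cost 25, so it is built.
Farmer 1: others sum to 16; max(0, 25 - 16) = 9.
Farmer 2: others sum to 29; max(0, 25 - 29) = 0.
Farmer 3: others sum to 19; max(0, 25 - 19) = 6.
Total collected = 9 + 0 + 6 = 15.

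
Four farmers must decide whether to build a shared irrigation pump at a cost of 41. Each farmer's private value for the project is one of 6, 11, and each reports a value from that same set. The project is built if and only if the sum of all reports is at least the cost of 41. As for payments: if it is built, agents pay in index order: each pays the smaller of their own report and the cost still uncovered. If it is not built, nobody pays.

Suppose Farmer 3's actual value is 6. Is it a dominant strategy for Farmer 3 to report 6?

Check each profile of the others' reports and compare truth against every alternative report.
Others report (11, 11, 11): truth gives 0, best alternative gives -5.
Others report (6, 6, 6): truth gives 0, best alternative gives 0.
Others report (6, 6, 11): truth gives 0, best alternative gives 0.
Others report (6, 11, 6): truth gives 0, best alternative gives 0.
Others report (6, 11, 11): truth gives 0, best alternative gives 0.
Others report (11, 6, 6): truth gives 0, best alternative gives 0.
(Remaining 2 profiles checked similarly; truth is weakly best in each.)
In every case the truthful report is at least as good as any alternative, so it is a dominant strategy.

Yes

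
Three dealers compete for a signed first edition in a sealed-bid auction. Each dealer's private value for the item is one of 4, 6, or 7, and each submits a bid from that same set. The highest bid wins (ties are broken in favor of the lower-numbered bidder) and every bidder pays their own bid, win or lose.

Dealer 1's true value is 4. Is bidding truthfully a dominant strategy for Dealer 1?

No

Consider the case where Dealer 2 bids 4 and Dealer 3 bids 6.
Truthful bid 4: loses but pays 4, utility -4.
Bid 6 instead: wins, pays 6, utility 4 - 6 = -2.
Since -2 > -4, bidding 6 is strictly better here, so truthful bidding is not dominant.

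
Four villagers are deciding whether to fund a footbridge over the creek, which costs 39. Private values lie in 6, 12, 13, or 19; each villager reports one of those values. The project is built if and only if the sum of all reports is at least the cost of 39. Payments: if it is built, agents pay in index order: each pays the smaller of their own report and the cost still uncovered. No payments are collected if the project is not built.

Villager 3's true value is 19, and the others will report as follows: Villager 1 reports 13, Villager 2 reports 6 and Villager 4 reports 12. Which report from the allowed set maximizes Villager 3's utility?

Report 6: project not built, utility 0.
Report 12: project built, pays 12, utility 19 - 12 = 7.
Report 13: project built, pays 13, utility 19 - 13 = 6.
Report 19: project built, pays 19, utility 19 - 19 = 0.
The best choice is 12 with utility 7.

12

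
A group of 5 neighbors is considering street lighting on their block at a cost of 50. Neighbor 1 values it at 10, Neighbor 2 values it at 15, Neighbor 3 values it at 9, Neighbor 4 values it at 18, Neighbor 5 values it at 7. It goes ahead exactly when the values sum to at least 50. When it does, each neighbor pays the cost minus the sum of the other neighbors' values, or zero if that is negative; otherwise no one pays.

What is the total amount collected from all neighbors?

16

Total value 59 ≥ cost 50, so it is built.
Neighbor 1: others sum to 49; max(0, 50 - 49) = 1.
Neighbor 2: others sum to 44; max(0, 50 - 44) = 6.
Neighbor 3: others sum to 50; max(0, 50 - 50) = 0.
Neighbor 4: others sum to 41; max(0, 50 - 41) = 9.
Neighbor 5: others sum to 52; max(0, 50 - 52) = 0.
Total collected = 1 + 6 + 0 + 9 + 0 = 16.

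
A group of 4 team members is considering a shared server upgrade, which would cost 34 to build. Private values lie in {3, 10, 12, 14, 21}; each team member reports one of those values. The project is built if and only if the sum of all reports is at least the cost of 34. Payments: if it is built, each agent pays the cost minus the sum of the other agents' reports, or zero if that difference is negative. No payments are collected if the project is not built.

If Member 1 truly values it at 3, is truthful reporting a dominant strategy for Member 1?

Check each profile of the others' reports and compare truth against every alternative report.
Others report (3, 10, 12): truth gives 0, best alternative gives -6.
Others report (3, 12, 10): truth gives 0, best alternative gives -6.
Others report (10, 3, 12): truth gives 0, best alternative gives -6.
Others report (10, 12, 3): truth gives 0, best alternative gives -6.
Others report (12, 3, 10): truth gives 0, best alternative gives -6.
Others report (12, 10, 3): truth gives 0, best alternative gives -6.
(Remaining 119 profiles checked similarly; truth is weakly best in each.)
In every case the truthful report is at least as good as any alternative, so it is a dominant strategy.

Yes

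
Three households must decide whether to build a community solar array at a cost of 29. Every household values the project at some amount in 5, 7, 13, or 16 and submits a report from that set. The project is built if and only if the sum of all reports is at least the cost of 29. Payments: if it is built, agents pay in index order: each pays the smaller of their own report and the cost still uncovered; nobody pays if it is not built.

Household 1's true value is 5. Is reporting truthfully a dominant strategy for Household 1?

Check each profile of the others' reports and compare truth against every alternative report.
Others report (7, 16): truth gives 0, best alternative gives -2.
Others report (13, 13): truth gives 0, best alternative gives -2.
Others report (13, 16): truth gives 0, best alternative gives -2.
Others report (16, 7): truth gives 0, best alternative gives -2.
Others report (16, 13): truth gives 0, best alternative gives -2.
Others report (16, 16): truth gives 0, best alternative gives -2.
(Remaining 10 profiles checked similarly; truth is weakly best in each.)
In every case the truthful report is at least as good as any alternative, so it is a dominant strategy.

Yes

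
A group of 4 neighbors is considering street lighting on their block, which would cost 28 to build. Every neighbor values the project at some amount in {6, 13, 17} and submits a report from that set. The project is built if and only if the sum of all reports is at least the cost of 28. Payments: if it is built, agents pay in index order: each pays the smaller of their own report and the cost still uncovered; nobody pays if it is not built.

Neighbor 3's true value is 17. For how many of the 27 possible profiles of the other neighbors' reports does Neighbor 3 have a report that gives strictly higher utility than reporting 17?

Others report (6, 6, 6): truth gives 1; report 13 gives 4 > 1. Violating.
Others report (6, 6, 13): truth gives 1; report 6 gives 11 > 1. Violating.
Others report (6, 6, 17): truth gives 1; report 6 gives 11 > 1. Violating.
Others report (6, 13, 6): truth gives 8; report 6 gives 11 > 8. Violating.
Others report (6, 17, 6): truth gives 12; no alternative beats it.
Others report (6, 17, 13): truth gives 12; no alternative beats it.
(Checking all 27 profiles: 9 have a profitable deviation, 18 do not.)

9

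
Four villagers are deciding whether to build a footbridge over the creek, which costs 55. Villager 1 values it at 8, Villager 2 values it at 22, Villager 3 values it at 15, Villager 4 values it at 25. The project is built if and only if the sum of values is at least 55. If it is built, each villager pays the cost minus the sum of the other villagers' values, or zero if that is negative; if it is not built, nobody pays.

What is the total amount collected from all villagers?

17

Total value 70 ≥ cost 55, so it is built.
Villager 1: others sum to 62; max(0, 55 - 62) = 0.
Villager 2: others sum to 48; max(0, 55 - 48) = 7.
Villager 3: others sum to 55; max(0, 55 - 55) = 0.
Villager 4: others sum to 45; max(0, 55 - 45) = 10.
Total collected = 0 + 7 + 0 + 10 = 17.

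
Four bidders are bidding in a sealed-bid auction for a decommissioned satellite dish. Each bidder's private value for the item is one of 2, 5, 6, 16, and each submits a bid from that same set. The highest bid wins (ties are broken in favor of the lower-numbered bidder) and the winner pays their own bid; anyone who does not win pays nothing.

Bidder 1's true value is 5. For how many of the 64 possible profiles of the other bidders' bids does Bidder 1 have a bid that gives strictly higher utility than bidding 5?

Others bid (2, 2, 2): truth gives 0; bid 2 gives 3 > 0. Violating.
Others bid (2, 2, 5): truth gives 0; no alternative beats it.
Others bid (2, 2, 6): truth gives 0; no alternative beats it.
(Checking all 64 profiles: 1 has a profitable deviation, 63 do not.)

1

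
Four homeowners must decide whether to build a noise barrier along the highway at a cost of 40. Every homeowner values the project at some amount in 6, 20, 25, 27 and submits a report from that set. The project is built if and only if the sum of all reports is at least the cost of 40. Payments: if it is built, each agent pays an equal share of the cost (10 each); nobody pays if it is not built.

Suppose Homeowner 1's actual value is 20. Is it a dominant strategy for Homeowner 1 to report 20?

No

Consider the case where Homeowner 2 reports 6, Homeowner 3 reports 6 and Homeowner 4 reports 6.
Truthful report 20: project not built, utility 0.
Report 25 instead: project built, pays 10, utility 20 - 10 = 10.
Since 10 > 0, reporting 25 is strictly better here, so truthful reporting is not dominant.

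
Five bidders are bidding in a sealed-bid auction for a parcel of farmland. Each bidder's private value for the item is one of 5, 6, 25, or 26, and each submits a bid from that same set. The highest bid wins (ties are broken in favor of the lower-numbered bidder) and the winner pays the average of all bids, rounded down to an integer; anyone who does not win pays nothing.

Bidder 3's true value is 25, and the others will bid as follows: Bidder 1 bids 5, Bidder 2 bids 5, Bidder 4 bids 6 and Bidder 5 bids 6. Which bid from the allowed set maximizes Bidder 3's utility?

6

Bid 5: loses, pays 0, utility 0.
Bid 6: wins, pays 5, utility 25 - 5 = 20.
Bid 25: wins, pays 9, utility 25 - 9 = 16.
Bid 26: wins, pays 9, utility 25 - 9 = 16.
The best choice is 6 with utility 20.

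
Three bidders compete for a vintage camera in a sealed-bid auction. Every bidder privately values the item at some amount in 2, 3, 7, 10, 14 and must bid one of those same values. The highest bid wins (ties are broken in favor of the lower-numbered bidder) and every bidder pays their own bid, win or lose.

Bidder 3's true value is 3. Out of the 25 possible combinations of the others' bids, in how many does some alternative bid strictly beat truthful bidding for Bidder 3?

24

Others bid (2, 3): truth gives -3; bid 2 gives -2 > -3. Violating.
Others bid (2, 7): truth gives -3; bid 2 gives -2 > -3. Violating.
Others bid (2, 10): truth gives -3; bid 2 gives -2 > -3. Violating.
Others bid (2, 14): truth gives -3; bid 2 gives -2 > -3. Violating.
Others bid (2, 2): truth gives 0; no alternative beats it.
(Checking all 25 profiles: 24 have a profitable deviation, 1 does not.)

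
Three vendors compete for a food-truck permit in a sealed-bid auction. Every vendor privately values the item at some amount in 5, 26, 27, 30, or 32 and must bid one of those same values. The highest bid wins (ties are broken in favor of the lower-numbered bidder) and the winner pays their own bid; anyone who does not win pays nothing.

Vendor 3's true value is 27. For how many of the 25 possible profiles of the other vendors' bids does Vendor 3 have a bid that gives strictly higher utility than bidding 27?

Others bid (5, 5): truth gives 0; bid 26 gives 1 > 0. Violating.
Others bid (5, 26): truth gives 0; no alternative beats it.
Others bid (5, 27): truth gives 0; no alternative beats it.
(Checking all 25 profiles: 1 has a profitable deviation, 24 do not.)

1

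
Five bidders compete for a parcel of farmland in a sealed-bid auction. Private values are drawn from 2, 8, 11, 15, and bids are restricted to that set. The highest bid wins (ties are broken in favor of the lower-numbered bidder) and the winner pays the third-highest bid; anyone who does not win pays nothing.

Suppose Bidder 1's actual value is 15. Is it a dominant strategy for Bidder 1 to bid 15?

Check each profile of the others' bids and compare truth against every alternative bid.
Others bid (2, 2, 2, 15): truth gives 13, best alternative gives 0.
Others bid (2, 2, 15, 2): truth gives 13, best alternative gives 0.
Others bid (2, 15, 2, 2): truth gives 13, best alternative gives 0.
Others bid (15, 2, 2, 2): truth gives 13, best alternative gives 0.
Others bid (2, 2, 8, 15): truth gives 7, best alternative gives 0.
Others bid (2, 2, 15, 8): truth gives 7, best alternative gives 0.
(Remaining 250 profiles checked similarly; truth is weakly best in each.)
In every case the truthful bid is at least as good as any alternative, so it is a dominant strategy.

Yes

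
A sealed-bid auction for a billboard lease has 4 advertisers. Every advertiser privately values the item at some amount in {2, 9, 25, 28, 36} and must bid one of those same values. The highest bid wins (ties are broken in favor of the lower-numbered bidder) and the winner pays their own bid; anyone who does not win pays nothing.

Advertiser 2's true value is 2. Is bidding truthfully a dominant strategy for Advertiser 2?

Yes

Check each profile of the others' bids and compare truth against every alternative bid.
Others bid (2, 2, 2): truth gives 0, best alternative gives -7.
Others bid (2, 2, 9): truth gives 0, best alternative gives -7.
Others bid (2, 9, 2): truth gives 0, best alternative gives -7.
Others bid (2, 9, 9): truth gives 0, best alternative gives -7.
Others bid (2, 2, 25): truth gives 0, best alternative gives 0.
Others bid (2, 2, 28): truth gives 0, best alternative gives 0.
(Remaining 119 profiles checked similarly; truth is weakly best in each.)
In every case the truthful bid is at least as good as any alternative, so it is a dominant strategy.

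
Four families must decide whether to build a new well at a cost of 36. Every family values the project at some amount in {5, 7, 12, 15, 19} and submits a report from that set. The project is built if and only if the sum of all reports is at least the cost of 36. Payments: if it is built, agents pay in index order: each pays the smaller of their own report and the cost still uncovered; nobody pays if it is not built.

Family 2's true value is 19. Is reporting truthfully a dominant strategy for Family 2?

No

Consider the case where Family 1 reports 5, Family 3 reports 5 and Family 4 reports 12.
Truthful report 19: project built, pays 19, utility 19 - 19 = 0.
Report 15 instead: project built, pays 15, utility 19 - 15 = 4.
Since 4 > 0, reporting 15 is strictly better here, so truthful reporting is not dominant.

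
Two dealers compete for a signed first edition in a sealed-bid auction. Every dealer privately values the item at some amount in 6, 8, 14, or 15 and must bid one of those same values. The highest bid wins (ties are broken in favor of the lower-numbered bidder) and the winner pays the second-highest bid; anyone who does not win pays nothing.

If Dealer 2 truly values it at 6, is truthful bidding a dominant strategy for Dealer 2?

Yes

Check each profile of the others' bids and compare truth against every alternative bid.
Others bid (6): truth gives 0, best alternative gives 0.
Others bid (8): truth gives 0, best alternative gives 0.
Others bid (14): truth gives 0, best alternative gives 0.
Others bid (15): truth gives 0, best alternative gives 0.
In every case the truthful bid is at least as good as any alternative, so it is a dominant strategy.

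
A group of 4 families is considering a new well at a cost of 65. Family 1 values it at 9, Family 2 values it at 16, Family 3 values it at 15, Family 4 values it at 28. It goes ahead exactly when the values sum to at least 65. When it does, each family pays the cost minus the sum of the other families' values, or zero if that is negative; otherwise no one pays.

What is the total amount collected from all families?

Total value 68 ≥ cost 65, so it is built.
Family 1: others sum to 59; max(0, 65 - 59) = 6.
Family 2: others sum to 52; max(0, 65 - 52) = 13.
Family 3: others sum to 53; max(0, 65 - 53) = 12.
Family 4: others sum to 40; max(0, 65 - 40) = 25.
Total collected = 6 + 13 + 12 + 25 = 56.

56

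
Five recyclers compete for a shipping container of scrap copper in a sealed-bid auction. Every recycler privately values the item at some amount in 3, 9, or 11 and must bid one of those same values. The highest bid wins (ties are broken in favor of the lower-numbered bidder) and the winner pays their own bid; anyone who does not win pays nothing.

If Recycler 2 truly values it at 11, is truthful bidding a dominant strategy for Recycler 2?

No

Consider the case where Recycler 1 bids 3, Recycler 3 bids 3, Recycler 4 bids 3 and Recycler 5 bids 3.
Truthful bid 11: wins, pays 11, utility 11 - 11 = 0.
Bid 9 instead: wins, pays 9, utility 11 - 9 = 2.
Since 2 > 0, bidding 9 is strictly better here, so truthful bidding is not dominant.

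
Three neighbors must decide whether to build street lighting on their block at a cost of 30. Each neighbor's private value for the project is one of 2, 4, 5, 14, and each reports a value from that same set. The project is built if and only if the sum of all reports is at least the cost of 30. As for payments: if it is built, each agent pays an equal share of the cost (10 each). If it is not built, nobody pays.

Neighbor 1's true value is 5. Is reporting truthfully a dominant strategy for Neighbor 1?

Check each profile of the others' reports and compare truth against every alternative report.
Others report (14, 14): truth gives -5, best alternative gives -5.
Others report (2, 2): truth gives 0, best alternative gives 0.
Others report (2, 4): truth gives 0, best alternative gives 0.
Others report (2, 5): truth gives 0, best alternative gives 0.
Others report (2, 14): truth gives 0, best alternative gives 0.
Others report (4, 2): truth gives 0, best alternative gives 0.
(Remaining 10 profiles checked similarly; truth is weakly best in each.)
In every case the truthful report is at least as good as any alternative, so it is a dominant strategy.

Yes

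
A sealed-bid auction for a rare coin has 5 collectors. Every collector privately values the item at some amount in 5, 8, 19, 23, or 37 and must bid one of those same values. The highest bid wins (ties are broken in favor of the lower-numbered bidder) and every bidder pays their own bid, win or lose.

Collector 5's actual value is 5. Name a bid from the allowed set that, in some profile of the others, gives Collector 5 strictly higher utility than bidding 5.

Suppose Collector 1 bids 5, Collector 2 bids 5, Collector 3 bids 5 and Collector 4 bids 5.
Bid 5: loses but pays 5, utility -5.
Bid 8: wins, pays 8, utility 5 - 8 = -3.
So bidding 8 beats truth here (-3 > -5).

8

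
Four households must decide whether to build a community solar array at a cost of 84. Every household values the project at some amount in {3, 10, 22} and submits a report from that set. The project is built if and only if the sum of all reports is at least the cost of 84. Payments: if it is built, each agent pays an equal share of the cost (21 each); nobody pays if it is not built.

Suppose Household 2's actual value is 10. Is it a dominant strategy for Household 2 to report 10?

Check each profile of the others' reports and compare truth against every alternative report.
Others report (3, 3, 3): truth gives 0, best alternative gives 0.
Others report (3, 3, 10): truth gives 0, best alternative gives 0.
Others report (3, 3, 22): truth gives 0, best alternative gives 0.
Others report (3, 10, 3): truth gives 0, best alternative gives 0.
Others report (3, 10, 10): truth gives 0, best alternative gives 0.
Others report (3, 10, 22): truth gives 0, best alternative gives 0.
(Remaining 21 profiles checked similarly; truth is weakly best in each.)
In every case the truthful report is at least as good as any alternative, so it is a dominant strategy.

Yes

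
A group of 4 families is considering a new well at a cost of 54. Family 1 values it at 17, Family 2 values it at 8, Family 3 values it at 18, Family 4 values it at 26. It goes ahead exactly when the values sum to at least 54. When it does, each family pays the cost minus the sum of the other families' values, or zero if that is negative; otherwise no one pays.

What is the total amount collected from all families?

Total value 69 ≥ cost 54, so it is built.
Family 1: others sum to 52; max(0, 54 - 52) = 2.
Family 2: others sum to 61; max(0, 54 - 61) = 0.
Family 3: others sum to 51; max(0, 54 - 51) = 3.
Family 4: others sum to 43; max(0, 54 - 43) = 11.
Total collected = 2 + 0 + 3 + 11 = 16.

16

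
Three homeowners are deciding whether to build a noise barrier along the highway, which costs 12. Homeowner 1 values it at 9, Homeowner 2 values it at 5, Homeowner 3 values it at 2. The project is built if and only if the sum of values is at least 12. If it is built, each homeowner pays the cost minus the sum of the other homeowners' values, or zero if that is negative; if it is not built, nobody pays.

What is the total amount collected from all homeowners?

Total value 16 ≥ cost 12, so it is built.
Homeowner 1: others sum to 7; max(0, 12 - 7) = 5.
Homeowner 2: others sum to 11; max(0, 12 - 11) = 1.
Homeowner 3: others sum to 14; max(0, 12 - 14) = 0.
Total collected = 5 + 1 + 0 = 6.

6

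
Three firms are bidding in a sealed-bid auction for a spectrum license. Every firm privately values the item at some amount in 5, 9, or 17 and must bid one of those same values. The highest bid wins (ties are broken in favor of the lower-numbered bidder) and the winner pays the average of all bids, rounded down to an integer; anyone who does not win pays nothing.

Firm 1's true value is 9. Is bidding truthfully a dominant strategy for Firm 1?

No

Consider the case where Firm 2 bids 5 and Firm 3 bids 5.
Truthful bid 9: wins, pays 6, utility 9 - 6 = 3.
Bid 5 instead: wins, pays 5, utility 9 - 5 = 4.
Since 4 > 3, bidding 5 is strictly better here, so truthful bidding is not dominant.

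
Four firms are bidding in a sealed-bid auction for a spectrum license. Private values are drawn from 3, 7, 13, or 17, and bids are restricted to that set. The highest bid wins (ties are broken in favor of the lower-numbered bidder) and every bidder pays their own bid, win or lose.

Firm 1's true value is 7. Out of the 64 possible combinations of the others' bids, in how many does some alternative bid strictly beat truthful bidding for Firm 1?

Others bid (3, 3, 3): truth gives 0; bid 3 gives 4 > 0. Violating.
Others bid (3, 3, 13): truth gives -7; bid 3 gives -3 > -7. Violating.
Others bid (3, 3, 17): truth gives -7; bid 3 gives -3 > -7. Violating.
Others bid (3, 7, 13): truth gives -7; bid 3 gives -3 > -7. Violating.
Others bid (3, 3, 7): truth gives 0; no alternative beats it.
Others bid (3, 7, 3): truth gives 0; no alternative beats it.
(Checking all 64 profiles: 57 have a profitable deviation, 7 do not.)

57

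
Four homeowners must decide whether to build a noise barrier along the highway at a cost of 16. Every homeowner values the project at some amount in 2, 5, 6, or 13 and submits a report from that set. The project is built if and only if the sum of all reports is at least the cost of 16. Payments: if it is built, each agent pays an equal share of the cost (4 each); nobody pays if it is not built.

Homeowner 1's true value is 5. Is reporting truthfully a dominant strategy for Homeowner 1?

Consider the case where Homeowner 2 reports 2, Homeowner 3 reports 2 and Homeowner 4 reports 2.
Truthful report 5: project not built, utility 0.
Report 13 instead: project built, pays 4, utility 5 - 4 = 1.
Since 1 > 0, reporting 13 is strictly better here, so truthful reporting is not dominant.

No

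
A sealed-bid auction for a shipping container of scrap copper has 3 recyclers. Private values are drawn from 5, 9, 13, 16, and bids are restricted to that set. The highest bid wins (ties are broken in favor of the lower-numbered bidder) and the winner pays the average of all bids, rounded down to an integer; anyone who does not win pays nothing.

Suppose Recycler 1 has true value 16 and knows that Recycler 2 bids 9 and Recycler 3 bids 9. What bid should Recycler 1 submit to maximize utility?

9

Bid 5: loses, pays 0, utility 0.
Bid 9: wins, pays 9, utility 16 - 9 = 7.
Bid 13: wins, pays 10, utility 16 - 10 = 6.
Bid 16: wins, pays 11, utility 16 - 11 = 5.
The best choice is 9 with utility 7.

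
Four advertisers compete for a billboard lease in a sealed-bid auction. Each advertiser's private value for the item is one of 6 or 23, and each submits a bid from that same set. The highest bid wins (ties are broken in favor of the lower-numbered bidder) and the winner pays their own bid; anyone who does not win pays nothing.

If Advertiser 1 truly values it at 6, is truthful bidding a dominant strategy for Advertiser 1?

Yes

Check each profile of the others' bids and compare truth against every alternative bid.
Others bid (6, 6, 6): truth gives 0, best alternative gives -17.
Others bid (6, 6, 23): truth gives 0, best alternative gives -17.
Others bid (6, 23, 6): truth gives 0, best alternative gives -17.
Others bid (6, 23, 23): truth gives 0, best alternative gives -17.
Others bid (23, 6, 6): truth gives 0, best alternative gives -17.
Others bid (23, 6, 23): truth gives 0, best alternative gives -17.
(Remaining 2 profiles checked similarly; truth is weakly best in each.)
In every case the truthful bid is at least as good as any alternative, so it is a dominant strategy.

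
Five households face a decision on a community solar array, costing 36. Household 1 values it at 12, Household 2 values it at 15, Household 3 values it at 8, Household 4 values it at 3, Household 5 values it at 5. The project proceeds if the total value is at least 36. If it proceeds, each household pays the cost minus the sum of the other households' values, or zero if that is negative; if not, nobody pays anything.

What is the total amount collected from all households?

Total value 43 ≥ cost 36, so it is built.
Household 1: others sum to 31; max(0, 36 - 31) = 5.
Household 2: others sum to 28; max(0, 36 - 28) = 8.
Household 3: others sum to 35; max(0, 36 - 35) = 1.
Household 4: others sum to 40; max(0, 36 - 40) = 0.
Household 5: others sum to 38; max(0, 36 - 38) = 0.
Total collected = 5 + 8 + 1 + 0 + 0 = 14.

14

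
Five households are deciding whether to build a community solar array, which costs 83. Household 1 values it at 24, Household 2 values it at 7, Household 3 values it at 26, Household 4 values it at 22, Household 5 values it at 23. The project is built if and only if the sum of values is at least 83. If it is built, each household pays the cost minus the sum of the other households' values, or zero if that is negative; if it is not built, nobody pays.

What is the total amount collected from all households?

Total value 102 ≥ cost 83, so it is built.
Household 1: others sum to 78; max(0, 83 - 78) = 5.
Household 2: others sum to 95; max(0, 83 - 95) = 0.
Household 3: others sum to 76; max(0, 83 - 76) = 7.
Household 4: others sum to 80; max(0, 83 - 80) = 3.
Household 5: others sum to 79; max(0, 83 - 79) = 4.
Total collected = 5 + 0 + 7 + 3 + 4 = 19.

19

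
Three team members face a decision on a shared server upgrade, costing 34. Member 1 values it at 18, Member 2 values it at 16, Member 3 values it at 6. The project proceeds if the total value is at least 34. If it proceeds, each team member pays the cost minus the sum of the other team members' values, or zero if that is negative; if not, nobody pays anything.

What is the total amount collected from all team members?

Total value 40 ≥ cost 34, so it is built.
Member 1: others sum to 22; max(0, 34 - 22) = 12.
Member 2: others sum to 24; max(0, 34 - 24) = 10.
Member 3: others sum to 34; max(0, 34 - 34) = 0.
Total collected = 12 + 10 + 0 = 22.

22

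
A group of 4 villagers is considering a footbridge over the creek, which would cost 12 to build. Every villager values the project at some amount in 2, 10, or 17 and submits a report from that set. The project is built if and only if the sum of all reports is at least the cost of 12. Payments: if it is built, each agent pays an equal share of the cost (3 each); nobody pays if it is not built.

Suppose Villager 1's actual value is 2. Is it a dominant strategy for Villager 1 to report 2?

Yes

Check each profile of the others' reports and compare truth against every alternative report.
Others report (2, 2, 2): truth gives 0, best alternative gives -1.
Others report (2, 2, 10): truth gives -1, best alternative gives -1.
Others report (2, 2, 17): truth gives -1, best alternative gives -1.
Others report (2, 10, 2): truth gives -1, best alternative gives -1.
Others report (2, 10, 10): truth gives -1, best alternative gives -1.
Others report (2, 10, 17): truth gives -1, best alternative gives -1.
(Remaining 21 profiles checked similarly; truth is weakly best in each.)
In every case the truthful report is at least as good as any alternative, so it is a dominant strategy.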